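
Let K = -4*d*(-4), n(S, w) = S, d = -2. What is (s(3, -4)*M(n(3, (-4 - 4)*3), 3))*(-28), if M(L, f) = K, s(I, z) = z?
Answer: -3584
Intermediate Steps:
K = -32 (K = -4*(-2)*(-4) = 8*(-4) = -32)
M(L, f) = -32
(s(3, -4)*M(n(3, (-4 - 4)*3), 3))*(-28) = -4*(-32)*(-28) = 128*(-28) = -3584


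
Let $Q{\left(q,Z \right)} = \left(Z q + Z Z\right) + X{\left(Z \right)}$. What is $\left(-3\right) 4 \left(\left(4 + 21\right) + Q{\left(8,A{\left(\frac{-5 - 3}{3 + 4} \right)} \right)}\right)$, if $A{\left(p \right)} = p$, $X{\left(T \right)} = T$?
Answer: $- \frac{9420}{49} \approx -192.24$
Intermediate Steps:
$Q{\left(q,Z \right)} = Z + Z^{2} + Z q$ ($Q{\left(q,Z \right)} = \left(Z q + Z Z\right) + Z = \left(Z q + Z^{2}\right) + Z = \left(Z^{2} + Z q\right) + Z = Z + Z^{2} + Z q$)
$\left(-3\right) 4 \left(\left(4 + 21\right) + Q{\left(8,A{\left(\frac{-5 - 3}{3 + 4} \right)} \right)}\right) = \left(-3\right) 4 \left(\left(4 + 21\right) + \frac{-5 - 3}{3 + 4} \left(1 + \frac{-5 - 3}{3 + 4} + 8\right)\right) = - 12 \left(25 + - \frac{8}{7} \left(1 - \frac{8}{7} + 8\right)\right) = - 12 \left(25 + \left(-8\right) \frac{1}{7} \left(1 - \frac{8}{7} + 8\right)\right) = - 12 \left(25 - \frac{8 \left(1 - \frac{8}{7} + 8\right)}{7}\right) = - 12 \left(25 - \frac{440}{49}\right) = \left(-12\right) \frac{785}{49} = - \frac{9420}{49}$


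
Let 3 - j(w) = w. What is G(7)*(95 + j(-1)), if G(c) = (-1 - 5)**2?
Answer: 3564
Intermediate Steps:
j(w) = 3 - w
G(c) = 36 (G(c) = (-6)**2 = 36)
G(7)*(95 + j(-1)) = 36*(95 + (3 - 1*(-1))) = 36*(95 + (3 + 1)) = 36*(95 + 4) = 36*99 = 3564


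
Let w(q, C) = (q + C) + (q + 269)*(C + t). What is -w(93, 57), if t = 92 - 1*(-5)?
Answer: -55898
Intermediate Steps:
t = 97 (t = 92 + 5 = 97)
w(q, C) = C + q + (97 + C)*(269 + q) (w(q, C) = (q + C) + (q + 269)*(C + 97) = (C + q) + (269 + q)*(97 + C) = (C + q) + (97 + C)*(269 + q) = C + q + (97 + C)*(269 + q))
-w(93, 57) = -(26093 + 98*93 + 270*57 + 57*93) = -(26093 + 9114 + 15390 + 5301) = -1*55898 = -55898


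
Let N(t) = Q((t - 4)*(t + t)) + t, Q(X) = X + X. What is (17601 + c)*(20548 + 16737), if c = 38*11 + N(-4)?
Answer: 676461755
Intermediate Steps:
Q(X) = 2*X
N(t) = t + 4*t*(-4 + t) (N(t) = 2*((t - 4)*(t + t)) + t = 2*((-4 + t)*(2*t)) + t = 2*(2*t*(-4 + t)) + t = 4*t*(-4 + t) + t = t + 4*t*(-4 + t))
c = 542 (c = 38*11 - 4*(-15 + 4*(-4)) = 418 - 4*(-15 - 16) = 418 - 4*(-31) = 418 + 124 = 542)
(17601 + c)*(20548 + 16737) = (17601 + 542)*(20548 + 16737) = 18143*37285 = 676461755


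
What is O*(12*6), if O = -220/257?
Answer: -15840/257 ≈ -61.634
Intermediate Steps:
O = -220/257 (O = -220*1/257 = -220/257 ≈ -0.85603)
O*(12*6) = -2640*6/257 = -220/257*72 = -15840/257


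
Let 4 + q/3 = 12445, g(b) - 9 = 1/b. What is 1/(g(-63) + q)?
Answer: 63/2351915 ≈ 2.6787e-5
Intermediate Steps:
g(b) = 9 + 1/b
q = 37323 (q = -12 + 3*12445 = -12 + 37335 = 37323)
1/(g(-63) + q) = 1/((9 + 1/(-63)) + 37323) = 1/((9 - 1/63) + 37323) = 1/(566/63 + 37323) = 1/(2351915/63) = 63/2351915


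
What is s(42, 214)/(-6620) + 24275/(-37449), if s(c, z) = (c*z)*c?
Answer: -3574387051/61978095 ≈ -57.672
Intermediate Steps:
s(c, z) = z*c²
s(42, 214)/(-6620) + 24275/(-37449) = (214*42²)/(-6620) + 24275/(-37449) = (214*1764)*(-1/6620) + 24275*(-1/37449) = 377496*(-1/6620) - 24275/37449 = -94374/1655 - 24275/37449 = -3574387051/61978095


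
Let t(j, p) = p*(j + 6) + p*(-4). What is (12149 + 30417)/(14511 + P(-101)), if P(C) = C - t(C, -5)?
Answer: 42566/13915 ≈ 3.0590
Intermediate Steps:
t(j, p) = -4*p + p*(6 + j) (t(j, p) = p*(6 + j) - 4*p = -4*p + p*(6 + j))
P(C) = 10 + 6*C (P(C) = C - (-5)*(2 + C) = C - (-10 - 5*C) = C + (10 + 5*C) = 10 + 6*C)
(12149 + 30417)/(14511 + P(-101)) = (12149 + 30417)/(14511 + (10 + 6*(-101))) = 42566/(14511 + (10 - 606)) = 42566/(14511 - 596) = 42566/13915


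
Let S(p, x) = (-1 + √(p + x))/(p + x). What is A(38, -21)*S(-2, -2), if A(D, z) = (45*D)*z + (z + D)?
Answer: -35893/4 + 35893*I/2 ≈ -8973.3 + 17947.0*I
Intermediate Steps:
S(p, x) = (-1 + √(p + x))/(p + x)
A(D, z) = D + z + 45*D*z (A(D, z) = 45*D*z + (D + z) = D + z + 45*D*z)
A(38, -21)*S(-2, -2) = (38 - 21 + 45*38*(-21))*((-2 - 2 - √(-2 - 2))/(-2 - 2)^(3/2)) = (38 - 21 - 35910)*((-2 - 2 - √(-4))/(-4)^(3/2)) = -35893*I/8*(-2 - 2 - 2*I) = -35893*I/8*(-4 - 2*I) = -35893*I*(-4 - 2*I)/8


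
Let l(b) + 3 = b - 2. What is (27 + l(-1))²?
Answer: 441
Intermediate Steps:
l(b) = -5 + b (l(b) = -3 + (b - 2) = -3 + (-2 + b) = -5 + b)
(27 + l(-1))² = (27 + (-5 - 1))² = (27 - 6)² = 21² = 441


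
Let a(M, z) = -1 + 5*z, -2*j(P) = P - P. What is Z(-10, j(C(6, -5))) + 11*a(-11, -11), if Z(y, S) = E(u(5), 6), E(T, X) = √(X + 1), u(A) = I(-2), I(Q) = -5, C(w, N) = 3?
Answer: -616 + √7 ≈ -613.35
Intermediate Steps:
j(P) = 0 (j(P) = -(P - P)/2 = -½*0 = 0)
u(A) = -5
E(T, X) = √(1 + X)
Z(y, S) = √7 (Z(y, S) = √(1 + 6) = √7)
Z(-10, j(C(6, -5))) + 11*a(-11, -11) = √7 + 11*(-1 + 5*(-11)) = √7 + 11*(-1 - 55) = √7 + 11*(-56) = √7 - 616 = -616 + √7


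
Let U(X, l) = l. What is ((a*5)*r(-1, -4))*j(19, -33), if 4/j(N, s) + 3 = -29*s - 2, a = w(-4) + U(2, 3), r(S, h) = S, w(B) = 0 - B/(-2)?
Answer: -5/238 ≈ -0.021008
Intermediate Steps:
w(B) = B/2 (w(B) = 0 - B*(-1)/2 = 0 - (-1)*B/2 = 0 + B/2 = B/2)
a = 1 (a = (½)*(-4) + 3 = -2 + 3 = 1)
j(N, s) = 4/(-5 - 29*s) (j(N, s) = 4/(-3 + (-29*s - 2)) = 4/(-3 + (-2 - 29*s)) = 4/(-5 - 29*s))
((a*5)*r(-1, -4))*j(19, -33) = ((1*5)*(-1))*(-4/(5 + 29*(-33))) = (5*(-1))*(-4/(5 - 957)) = -(-20)/(-952) = -(-20)*(-1)/952 = -5*1/238 = -5/238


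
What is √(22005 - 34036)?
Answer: I*√12031 ≈ 109.69*I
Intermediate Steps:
√(22005 - 34036) = √(-12031) = I*√12031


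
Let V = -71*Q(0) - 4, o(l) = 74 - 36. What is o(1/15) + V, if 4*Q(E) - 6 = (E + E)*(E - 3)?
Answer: -145/2 ≈ -72.500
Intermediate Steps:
Q(E) = 3/2 + E*(-3 + E)/2 (Q(E) = 3/2 + ((E + E)*(E - 3))/4 = 3/2 + ((2*E)*(-3 + E))/4 = 3/2 + (2*E*(-3 + E))/4 = 3/2 + E*(-3 + E)/2)
o(l) = 38
V = -221/2 (V = -71*(3/2 + (½)*0² - 3/2*0) - 4 = -71*(3/2 + (½)*0 + 0) - 4 = -71*(3/2 + 0 + 0) - 4 = -71*3/2 - 4 = -213/2 - 4 = -221/2 ≈ -110.50)
o(1/15) + V = 38 - 221/2 = -145/2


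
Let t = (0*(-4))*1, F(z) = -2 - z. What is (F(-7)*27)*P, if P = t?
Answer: 0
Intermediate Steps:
t = 0 (t = 0*1 = 0)
P = 0
(F(-7)*27)*P = ((-2 - 1*(-7))*27)*0 = ((-2 + 7)*27)*0 = (5*27)*0 = 135*0 = 0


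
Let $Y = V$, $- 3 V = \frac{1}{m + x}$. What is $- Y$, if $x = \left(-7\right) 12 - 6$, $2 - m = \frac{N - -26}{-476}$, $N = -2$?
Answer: $- \frac{119}{31398} \approx -0.0037901$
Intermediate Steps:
$m = \frac{244}{119}$ ($m = 2 - \frac{-2 - -26}{-476} = 2 - \left(-2 + 26\right) \left(- \frac{1}{476}\right) = 2 - 24 \left(- \frac{1}{476}\right) = 2 - - \frac{6}{119} = 2 + \frac{6}{119} = \frac{244}{119} \approx 2.0504$)
$x = -90$ ($x = -84 - 6 = -90$)
$V = \frac{119}{31398}$ ($V = - \frac{1}{3 \left(\frac{244}{119} - 90\right)} = - \frac{1}{3 \left(- \frac{10466}{119}\right)} = \left(- \frac{1}{3}\right) \left(- \frac{119}{10466}\right) = \frac{119}{31398} \approx 0.0037901$)
$Y = \frac{119}{31398} \approx 0.0037901$
$- Y = \left(-1\right) \frac{119}{31398} = - \frac{119}{31398}$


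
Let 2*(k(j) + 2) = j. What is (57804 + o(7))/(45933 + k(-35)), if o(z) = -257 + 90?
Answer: 115274/91827 ≈ 1.2553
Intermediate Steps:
o(z) = -167
k(j) = -2 + j/2
(57804 + o(7))/(45933 + k(-35)) = (57804 - 167)/(45933 + (-2 + (½)*(-35))) = 57637/(45933 + (-2 - 35/2)) = 57637/(45933 - 39/2) = 57637/(91827/2) = 57637*(2/91827) = 115274/91827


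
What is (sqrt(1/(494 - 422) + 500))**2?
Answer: 36001/72 ≈ 500.01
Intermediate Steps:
(sqrt(1/(494 - 422) + 500))**2 = (sqrt(1/72 + 500))**2 = (sqrt(36001/72))**2 = (sqrt(72002)/12)**2 = 36001/72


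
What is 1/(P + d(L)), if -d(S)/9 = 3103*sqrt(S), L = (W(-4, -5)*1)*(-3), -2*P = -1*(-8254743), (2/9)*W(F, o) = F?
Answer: -5503162/22657439950995 + 37236*sqrt(6)/7552479983665 ≈ -2.3081e-7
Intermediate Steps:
W(F, o) = 9*F/2
P = -8254743/2 (P = -(-1)*(-8254743)/2 = -1/2*8254743 = -8254743/2 ≈ -4.1274e+6)
L = 54 (L = (((9/2)*(-4))*1)*(-3) = -18*1*(-3) = -18*(-3) = 54)
d(S) = -27927*sqrt(S)
1/(P + d(L)) = 1/(-8254743/2 - 83781*sqrt(6))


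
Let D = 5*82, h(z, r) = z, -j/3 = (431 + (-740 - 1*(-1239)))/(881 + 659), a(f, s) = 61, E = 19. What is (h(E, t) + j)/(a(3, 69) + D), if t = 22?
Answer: 2647/72534 ≈ 0.036493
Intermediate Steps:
j = -279/154 (j = -3*(431 + (-740 - 1*(-1239)))/(881 + 659) = -3*(431 + (-740 + 1239))/1540 = -3*(431 + 499)/1540 = -2790/1540 = -3*93/154 = -279/154 ≈ -1.8117)
D = 410
(h(E, t) + j)/(a(3, 69) + D) = (19 - 279/154)/(61 + 410) = (2647/154)/471 = (2647/154)*(1/471) = 2647/72534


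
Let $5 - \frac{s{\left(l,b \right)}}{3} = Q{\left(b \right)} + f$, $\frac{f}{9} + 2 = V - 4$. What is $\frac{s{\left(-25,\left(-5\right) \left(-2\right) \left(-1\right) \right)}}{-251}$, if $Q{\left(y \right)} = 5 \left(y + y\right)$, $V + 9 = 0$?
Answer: $- \frac{720}{251} \approx -2.8685$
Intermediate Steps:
$V = -9$ ($V = -9 + 0 = -9$)
$Q{\left(y \right)} = 10 y$ ($Q{\left(y \right)} = 5 \cdot 2 y = 10 y$)
$f = -135$ ($f = -18 + 9 \left(-9 - 4\right) = -18 + 9 \left(-13\right) = -18 - 117 = -135$)
$s{\left(l,b \right)} = 420 - 30 b$ ($s{\left(l,b \right)} = 15 - 3 \left(10 b - 135\right) = 15 - 3 \left(-135 + 10 b\right) = 15 - \left(-405 + 30 b\right) = 420 - 30 b$)
$\frac{s{\left(-25,\left(-5\right) \left(-2\right) \left(-1\right) \right)}}{-251} = \frac{420 - 30 \left(-5\right) \left(-2\right) \left(-1\right)}{-251} = \left(420 - 30 \cdot 10 \left(-1\right)\right) \left(- \frac{1}{251}\right) = \left(420 - -300\right) \left(- \frac{1}{251}\right) = \left(420 + 300\right) \left(- \frac{1}{251}\right) = 720 \left(- \frac{1}{251}\right) = - \frac{720}{251}$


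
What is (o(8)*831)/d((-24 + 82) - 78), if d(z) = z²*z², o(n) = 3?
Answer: 2493/160000 ≈ 0.015581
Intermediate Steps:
d(z) = z⁴
(o(8)*831)/d((-24 + 82) - 78) = (3*831)/(((-24 + 82) - 78)⁴) = 2493/((58 - 78)⁴) = 2493/((-20)⁴) = 2493/160000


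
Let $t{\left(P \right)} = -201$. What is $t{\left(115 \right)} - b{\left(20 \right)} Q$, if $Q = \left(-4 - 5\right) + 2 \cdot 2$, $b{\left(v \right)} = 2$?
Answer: $-191$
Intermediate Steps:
$Q = -5$ ($Q = -9 + 4 = -5$)
$t{\left(115 \right)} - b{\left(20 \right)} Q = -201 - 2 \left(-5\right) = -201 - -10 = -201 + 10 = -191$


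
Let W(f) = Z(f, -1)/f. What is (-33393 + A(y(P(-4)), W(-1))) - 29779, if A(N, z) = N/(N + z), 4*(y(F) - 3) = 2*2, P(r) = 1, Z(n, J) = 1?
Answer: -189512/3 ≈ -63171.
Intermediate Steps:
W(f) = 1/f
y(F) = 4 (y(F) = 3 + (2*2)/4 = 3 + (¼)*4 = 3 + 1 = 4)
(-33393 + A(y(P(-4)), W(-1))) - 29779 = (-33393 + 4/(4 + 1/(-1))) - 29779 = (-33393 + 4/(4 - 1)) - 29779 = (-33393 + 4/3) - 29779 = -100175/3 - 29779 = -189512/3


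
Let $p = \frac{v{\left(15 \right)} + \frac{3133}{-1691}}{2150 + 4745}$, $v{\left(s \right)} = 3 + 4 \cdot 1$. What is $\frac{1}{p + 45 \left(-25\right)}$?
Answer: $- \frac{11659445}{13116866921} \approx -0.00088889$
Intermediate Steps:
$v{\left(s \right)} = 7$ ($v{\left(s \right)} = 3 + 4 = 7$)
$p = \frac{8704}{11659445}$ ($p = \frac{7 + \frac{3133}{-1691}}{2150 + 4745} = \frac{7 + 3133 \left(- \frac{1}{1691}\right)}{6895} = \left(7 - \frac{3133}{1691}\right) \frac{1}{6895} = \frac{8704}{1691} \cdot \frac{1}{6895} = \frac{8704}{11659445} \approx 0.00074652$)
$\frac{1}{p + 45 \left(-25\right)} = \frac{1}{\frac{8704}{11659445} + 45 \left(-25\right)} = \frac{1}{\frac{8704}{11659445} - 1125} = \frac{1}{- \frac{13116866921}{11659445}} = - \frac{11659445}{13116866921}$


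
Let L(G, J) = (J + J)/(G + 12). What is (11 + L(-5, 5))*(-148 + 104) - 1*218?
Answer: -5354/7 ≈ -764.86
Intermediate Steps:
L(G, J) = 2*J/(12 + G) (L(G, J) = (2*J)/(12 + G) = 2*J/(12 + G))
(11 + L(-5, 5))*(-148 + 104) - 1*218 = (11 + 2*5/(12 - 5))*(-148 + 104) - 1*218 = (11 + 2*5/7)*(-44) - 218 = (11 + 2*5*(⅐))*(-44) - 218 = (11 + 10/7)*(-44) - 218 = (87/7)*(-44) - 218 = -3828/7 - 218 = -5354/7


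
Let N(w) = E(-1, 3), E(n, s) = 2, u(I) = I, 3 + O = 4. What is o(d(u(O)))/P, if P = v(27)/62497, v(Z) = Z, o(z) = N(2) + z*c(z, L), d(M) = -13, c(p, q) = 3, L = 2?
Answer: -2312389/27 ≈ -85644.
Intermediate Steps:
O = 1 (O = -3 + 4 = 1)
N(w) = 2
o(z) = 2 + 3*z (o(z) = 2 + z*3 = 2 + 3*z)
P = 27/62497 ≈ 0.00043202
o(d(u(O)))/P = (2 + 3*(-13))/(27/62497) = (2 - 39)*(62497/27) = -37*62497/27 = -2312389/27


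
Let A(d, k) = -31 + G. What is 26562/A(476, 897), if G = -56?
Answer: -8854/29 ≈ -305.31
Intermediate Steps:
A(d, k) = -87 (A(d, k) = -31 - 56 = -87)
26562/A(476, 897) = 26562/(-87) = 26562*(-1/87) = -8854/29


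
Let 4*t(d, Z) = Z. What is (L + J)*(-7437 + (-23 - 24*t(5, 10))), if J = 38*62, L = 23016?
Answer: -190797440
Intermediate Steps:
t(d, Z) = Z/4
J = 2356
(L + J)*(-7437 + (-23 - 24*t(5, 10))) = (23016 + 2356)*(-7437 + (-23 - 6*10)) = 25372*(-7437 + (-23 - 24*5/2)) = 25372*(-7437 + (-23 - 60)) = 25372*(-7437 - 83) = 25372*(-7520) = -190797440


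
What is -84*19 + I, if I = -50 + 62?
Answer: -1584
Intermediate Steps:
I = 12
-84*19 + I = -84*19 + 12 = -1596 + 12 = -1584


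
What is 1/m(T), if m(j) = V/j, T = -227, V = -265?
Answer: 227/265 ≈ 0.85660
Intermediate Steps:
m(j) = -265/j
1/m(T) = 1/(-265/(-227)) = 1/(-265*(-1/227)) = 1/(265/227) = 227/265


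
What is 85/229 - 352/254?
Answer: -29509/29083 ≈ -1.0146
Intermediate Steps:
85/229 - 352/254 = 85*(1/229) - 352*1/254 = 85/229 - 176/127 = -29509/29083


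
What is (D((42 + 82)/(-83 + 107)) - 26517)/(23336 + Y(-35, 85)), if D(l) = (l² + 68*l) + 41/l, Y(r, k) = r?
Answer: -29162237/26003916 ≈ -1.1215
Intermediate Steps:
D(l) = l² + 41/l + 68*l
(D((42 + 82)/(-83 + 107)) - 26517)/(23336 + Y(-35, 85)) = ((41 + ((42 + 82)/(-83 + 107))²*(68 + (42 + 82)/(-83 + 107)))/(((42 + 82)/(-83 + 107))) - 26517)/(23336 - 35) = ((41 + (124/24)²*(68 + 124/24))/((124/24)) - 26517)/23301 = ((41 + (124*(1/24))²*(68 + 124*(1/24)))/((124*(1/24))) - 26517)*(1/23301) = ((41 + (31/6)²*(68 + 31/6))/(31/6) - 26517)*(1/23301) = (6*(41 + (961/36)*(439/6))/31 - 26517)*(1/23301) = (6*(41 + 421879/216)/31 - 26517)*(1/23301) = ((6/31)*(430735/216) - 26517)*(1/23301) = (430735/1116 - 26517)*(1/23301) = -29162237/1116*1/23301 = -29162237/26003916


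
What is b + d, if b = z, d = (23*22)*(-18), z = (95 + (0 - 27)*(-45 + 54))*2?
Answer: -9404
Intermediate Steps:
z = -296 (z = (95 - 27*9)*2 = (95 - 243)*2 = -148*2 = -296)
d = -9108 (d = 506*(-18) = -9108)
b = -296
b + d = -296 - 9108 = -9404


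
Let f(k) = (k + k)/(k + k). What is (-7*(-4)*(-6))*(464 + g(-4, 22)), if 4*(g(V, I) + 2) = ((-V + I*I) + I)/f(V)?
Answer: -99036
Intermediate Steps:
f(k) = 1 (f(k) = (2*k)/((2*k)) = (2*k)*(1/(2*k)) = 1)
g(V, I) = -2 - V/4 + I/4 + I**2/4 (g(V, I) = -2 + (((-V + I*I) + I)/1)/4 = -2 + (((-V + I**2) + I)*1)/4 = -2 + (((I**2 - V) + I)*1)/4 = -2 + ((I + I**2 - V)*1)/4 = -2 + (I + I**2 - V)/4 = -2 + (-V/4 + I/4 + I**2/4) = -2 - V/4 + I/4 + I**2/4)
(-7*(-4)*(-6))*(464 + g(-4, 22)) = (-7*(-4)*(-6))*(464 + (-2 - 1/4*(-4) + (1/4)*22 + (1/4)*22**2)) = (28*(-6))*(464 + (-2 + 1 + 11/2 + (1/4)*484)) = -168*(464 + (-2 + 1 + 11/2 + 121)) = -168*(464 + 251/2) = -168*1179/2 = -99036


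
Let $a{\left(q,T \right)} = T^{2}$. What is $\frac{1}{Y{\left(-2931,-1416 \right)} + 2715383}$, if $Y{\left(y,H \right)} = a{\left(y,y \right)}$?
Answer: $\frac{1}{11306144} \approx 8.8447 \cdot 10^{-8}$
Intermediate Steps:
$Y{\left(y,H \right)} = y^{2}$
$\frac{1}{Y{\left(-2931,-1416 \right)} + 2715383} = \frac{1}{\left(-2931\right)^{2} + 2715383} = \frac{1}{8590761 + 2715383} = \frac{1}{11306144}$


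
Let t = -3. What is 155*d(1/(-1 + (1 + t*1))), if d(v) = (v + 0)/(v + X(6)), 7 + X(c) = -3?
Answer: 5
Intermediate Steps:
X(c) = -10 (X(c) = -7 - 3 = -10)
d(v) = v/(-10 + v) (d(v) = (v + 0)/(v - 10) = v/(-10 + v))
155*d(1/(-1 + (1 + t*1))) = 155*(1/((-1 + (1 - 3*1))*(-10 + 1/(-1 + (1 - 3*1))))) = 155*(1/((-1 + (1 - 3))*(-10 + 1/(-1 + (1 - 3))))) = 155*(1/((-1 - 2)*(-10 + 1/(-1 - 2)))) = 155*(1/((-3)*(-10 + 1/(-3)))) = 155*(-1/(3*(-10 - ⅓))) = 155*(-1/(3*(-31/3))) = 155*(-⅓*(-3/31)) = 155*(1/31) = 5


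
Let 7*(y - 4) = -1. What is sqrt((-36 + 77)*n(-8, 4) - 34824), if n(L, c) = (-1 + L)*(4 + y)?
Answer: I*sqrt(1848441)/7 ≈ 194.22*I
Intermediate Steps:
y = 27/7 (y = 4 + (1/7)*(-1) = 4 - 1/7 = 27/7 ≈ 3.8571)
n(L, c) = -55/7 + 55*L/7 (n(L, c) = (-1 + L)*(4 + 27/7) = (-1 + L)*(55/7) = -55/7 + 55*L/7)
sqrt((-36 + 77)*n(-8, 4) - 34824) = sqrt((-36 + 77)*(-55/7 + (55/7)*(-8)) - 34824) = sqrt(41*(-55/7 - 440/7) - 34824) = sqrt(41*(-495/7) - 34824) = sqrt(-20295/7 - 34824) = sqrt(-264063/7) = I*sqrt(1848441)/7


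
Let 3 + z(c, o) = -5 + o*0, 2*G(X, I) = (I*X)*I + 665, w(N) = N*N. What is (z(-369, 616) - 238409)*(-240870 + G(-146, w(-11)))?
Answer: 624333299637/2 ≈ 3.1217e+11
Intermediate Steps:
w(N) = N**2
G(X, I) = 665/2 + X*I**2/2 (G(X, I) = ((I*X)*I + 665)/2 = (X*I**2 + 665)/2 = (665 + X*I**2)/2 = 665/2 + X*I**2/2)
z(c, o) = -8 (z(c, o) = -3 + (-5 + o*0) = -3 + (-5 + 0) = -3 - 5 = -8)
(z(-369, 616) - 238409)*(-240870 + G(-146, w(-11))) = (-8 - 238409)*(-240870 + (665/2 + (1/2)*(-146)*((-11)**2)**2)) = -238417*(-240870 + (665/2 + (1/2)*(-146)*121**2)) = -238417*(-240870 + (665/2 + (1/2)*(-146)*14641)) = -238417*(-240870 + (665/2 - 1068793)) = -238417*(-240870 - 2136921/2) = -238417*(-2618661/2) = 624333299637/2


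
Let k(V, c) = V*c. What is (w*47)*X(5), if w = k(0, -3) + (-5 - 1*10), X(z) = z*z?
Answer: -17625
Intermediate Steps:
X(z) = z²
w = -15 (w = 0*(-3) + (-5 - 1*10) = 0 + (-5 - 10) = 0 - 15 = -15)
(w*47)*X(5) = -15*47*5² = -705*25 = -17625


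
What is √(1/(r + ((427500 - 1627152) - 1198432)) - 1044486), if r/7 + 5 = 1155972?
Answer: I*√33860198201660509665/5693685 ≈ 1022.0*I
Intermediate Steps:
r = 8091769 (r = -35 + 7*1155972 = -35 + 8091804 = 8091769)
√(1/(r + ((427500 - 1627152) - 1198432)) - 1044486) = √(1/(8091769 + ((427500 - 1627152) - 1198432)) - 1044486) = √(1/(8091769 + (-1199652 - 1198432)) - 1044486) = √(1/(8091769 - 2398084) - 1044486) = √(1/5693685 - 1044486) = √(-5946974270909/5693685) = I*√33860198201660509665/5693685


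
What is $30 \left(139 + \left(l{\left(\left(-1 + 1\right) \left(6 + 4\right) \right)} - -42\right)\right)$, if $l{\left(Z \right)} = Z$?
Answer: $5430$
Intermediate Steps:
$30 \left(139 + \left(l{\left(\left(-1 + 1\right) \left(6 + 4\right) \right)} - -42\right)\right) = 30 \left(139 + \left(\left(-1 + 1\right) \left(6 + 4\right) - -42\right)\right) = 30 \left(139 + \left(0 \cdot 10 + 42\right)\right) = 30 \left(139 + \left(0 + 42\right)\right) = 30 \left(139 + 42\right) = 30 \cdot 181 = 5430$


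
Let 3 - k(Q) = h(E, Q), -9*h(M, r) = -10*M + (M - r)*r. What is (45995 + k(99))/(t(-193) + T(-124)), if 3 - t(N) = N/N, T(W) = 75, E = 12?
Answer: 135083/231 ≈ 584.77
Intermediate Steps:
t(N) = 2 (t(N) = 3 - N/N = 3 - 1*1 = 3 - 1 = 2)
h(M, r) = 10*M/9 - r*(M - r)/9 (h(M, r) = -(-10*M + (M - r)*r)/9 = -(-10*M + r*(M - r))/9 = 10*M/9 - r*(M - r)/9)
k(Q) = -31/3 - Q**2/9 + 4*Q/3 (k(Q) = 3 - (Q**2/9 + (10/9)*12 - 1/9*12*Q) = 3 - (Q**2/9 + 40/3 - 4*Q/3) = 3 - (40/3 - 4*Q/3 + Q**2/9) = 3 + (-40/3 - Q**2/9 + 4*Q/3) = -31/3 - Q**2/9 + 4*Q/3)
(45995 + k(99))/(t(-193) + T(-124)) = (45995 + (-31/3 - 1/9*99**2 + (4/3)*99))/(2 + 75) = (45995 + (-31/3 - 1/9*9801 + 132))/77 = (45995 + (-31/3 - 1089 + 132))*(1/77) = (45995 - 2902/3)*(1/77) = (135083/3)*(1/77) = 135083/231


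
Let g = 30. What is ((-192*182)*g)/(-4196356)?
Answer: 262080/1049089 ≈ 0.24982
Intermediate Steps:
((-192*182)*g)/(-4196356) = (-192*182*30)/(-4196356) = -34944*30*(-1/4196356) = -1048320*(-1/4196356) = 262080/1049089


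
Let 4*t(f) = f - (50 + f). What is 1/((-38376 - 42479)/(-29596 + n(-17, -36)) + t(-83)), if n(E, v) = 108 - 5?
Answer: -58986/575615 ≈ -0.10247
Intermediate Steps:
t(f) = -25/2 (t(f) = (f - (50 + f))/4 = (f + (-50 - f))/4 = (1/4)*(-50) = -25/2)
n(E, v) = 103
1/((-38376 - 42479)/(-29596 + n(-17, -36)) + t(-83)) = 1/((-38376 - 42479)/(-29596 + 103) - 25/2) = 1/(-80855/(-29493) - 25/2) = 1/(-80855*(-1/29493) - 25/2) = 1/(80855/29493 - 25/2) = 1/(-575615/58986) = -58986/575615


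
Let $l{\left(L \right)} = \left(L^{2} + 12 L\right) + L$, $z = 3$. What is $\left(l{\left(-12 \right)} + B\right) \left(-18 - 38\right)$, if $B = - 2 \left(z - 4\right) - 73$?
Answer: $4648$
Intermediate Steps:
$l{\left(L \right)} = L^{2} + 13 L$
$B = -71$ ($B = - 2 \left(3 - 4\right) - 73 = \left(-2\right) \left(-1\right) - 73 = 2 - 73 = -71$)
$\left(l{\left(-12 \right)} + B\right) \left(-18 - 38\right) = \left(- 12 \left(13 - 12\right) - 71\right) \left(-18 - 38\right) = \left(\left(-12\right) 1 - 71\right) \left(-18 - 38\right) = \left(-12 - 71\right) \left(-56\right) = \left(-83\right) \left(-56\right) = 4648$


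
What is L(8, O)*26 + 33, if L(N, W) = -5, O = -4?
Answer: -97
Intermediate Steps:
L(8, O)*26 + 33 = -5*26 + 33 = -130 + 33 = -97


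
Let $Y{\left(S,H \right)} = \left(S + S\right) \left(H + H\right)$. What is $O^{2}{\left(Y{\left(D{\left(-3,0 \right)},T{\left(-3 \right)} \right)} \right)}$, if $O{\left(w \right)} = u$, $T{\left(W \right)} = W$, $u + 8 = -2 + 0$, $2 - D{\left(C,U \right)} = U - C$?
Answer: $100$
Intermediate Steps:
$D{\left(C,U \right)} = 2 + C - U$ ($D{\left(C,U \right)} = 2 - \left(U - C\right) = 2 + \left(C - U\right) = 2 + C - U$)
$u = -10$ ($u = -8 + \left(-2 + 0\right) = -8 - 2 = -10$)
$Y{\left(S,H \right)} = 4 H S$ ($Y{\left(S,H \right)} = 2 S 2 H = 4 H S$)
$O{\left(w \right)} = -10$
$O^{2}{\left(Y{\left(D{\left(-3,0 \right)},T{\left(-3 \right)} \right)} \right)} = \left(-10\right)^{2} = 100$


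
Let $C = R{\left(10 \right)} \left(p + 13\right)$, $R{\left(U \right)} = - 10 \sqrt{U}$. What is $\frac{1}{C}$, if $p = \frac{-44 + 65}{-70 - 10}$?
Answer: $- \frac{4 \sqrt{10}}{5095} \approx -0.0024827$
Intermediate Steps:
$p = - \frac{21}{80}$ ($p = \frac{21}{-80} = 21 \left(- \frac{1}{80}\right) = - \frac{21}{80} \approx -0.2625$)
$C = - \frac{1019 \sqrt{10}}{8}$ ($C = - 10 \sqrt{10} \left(- \frac{21}{80} + 13\right) = - 10 \sqrt{10} \cdot \frac{1019}{80} = - \frac{1019 \sqrt{10}}{8} \approx -402.79$)
$\frac{1}{C} = \frac{1}{\left(- \frac{1019}{8}\right) \sqrt{10}} = - \frac{4 \sqrt{10}}{5095}$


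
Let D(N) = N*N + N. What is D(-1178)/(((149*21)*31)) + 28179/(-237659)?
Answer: 10541364343/743635011 ≈ 14.175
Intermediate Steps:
D(N) = N + N² (D(N) = N² + N = N + N²)
D(-1178)/(((149*21)*31)) + 28179/(-237659) = (-1178*(1 - 1178))/(((149*21)*31)) + 28179/(-237659) = (-1178*(-1177))/((3129*31)) + 28179*(-1/237659) = 1386506/96999 - 28179/237659 = 1386506*(1/96999) - 28179/237659 = 44726/3129 - 28179/237659 = 10541364343/743635011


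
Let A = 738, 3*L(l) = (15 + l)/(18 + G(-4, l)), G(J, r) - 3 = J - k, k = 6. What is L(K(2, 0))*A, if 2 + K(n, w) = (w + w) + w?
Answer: 3198/11 ≈ 290.73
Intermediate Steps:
G(J, r) = -3 + J (G(J, r) = 3 + (J - 1*6) = 3 + (J - 6) = 3 + (-6 + J) = -3 + J)
K(n, w) = -2 + 3*w (K(n, w) = -2 + ((w + w) + w) = -2 + (2*w + w) = -2 + 3*w)
L(l) = 5/11 + l/33 (L(l) = ((15 + l)/(18 + (-3 - 4)))/3 = ((15 + l)/(18 - 7))/3 = ((15 + l)/11)/3 = ((15 + l)*(1/11))/3 = (15/11 + l/11)/3 = 5/11 + l/33)
L(K(2, 0))*A = (5/11 + (-2 + 3*0)/33)*738 = (5/11 + (-2 + 0)/33)*738 = (5/11 + (1/33)*(-2))*738 = (5/11 - 2/33)*738 = (13/33)*738 = 3198/11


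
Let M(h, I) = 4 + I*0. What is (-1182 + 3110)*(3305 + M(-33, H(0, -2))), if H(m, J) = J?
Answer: 6379752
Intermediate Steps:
M(h, I) = 4 (M(h, I) = 4 + 0 = 4)
(-1182 + 3110)*(3305 + M(-33, H(0, -2))) = (-1182 + 3110)*(3305 + 4) = 1928*3309 = 6379752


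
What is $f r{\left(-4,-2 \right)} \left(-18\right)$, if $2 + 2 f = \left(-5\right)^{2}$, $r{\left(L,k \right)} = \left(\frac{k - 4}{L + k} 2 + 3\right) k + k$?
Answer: $2484$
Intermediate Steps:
$r{\left(L,k \right)} = k + k \left(3 + \frac{2 \left(-4 + k\right)}{L + k}\right)$ ($r{\left(L,k \right)} = \left(\frac{-4 + k}{L + k} 2 + 3\right) k + k = \left(\frac{2 \left(-4 + k\right)}{L + k} + 3\right) k + k = \left(3 + \frac{2 \left(-4 + k\right)}{L + k}\right) k + k = k \left(3 + \frac{2 \left(-4 + k\right)}{L + k}\right) + k = k + k \left(3 + \frac{2 \left(-4 + k\right)}{L + k}\right)$)
$f = \frac{23}{2}$ ($f = -1 + \frac{\left(-5\right)^{2}}{2} = -1 + \frac{1}{2} \cdot 25 = -1 + \frac{25}{2} = \frac{23}{2} \approx 11.5$)
$f r{\left(-4,-2 \right)} \left(-18\right) = \frac{23 \cdot 2 \left(-2\right) \frac{1}{-4 - 2} \left(-4 + 2 \left(-4\right) + 3 \left(-2\right)\right)}{2} \left(-18\right) = \frac{23 \cdot 2 \left(-2\right) \frac{1}{-6} \left(-4 - 8 - 6\right)}{2} \left(-18\right) = \frac{23 \cdot 2 \left(-2\right) \left(- \frac{1}{6}\right) \left(-18\right)}{2} \left(-18\right) = \frac{23}{2} \left(-12\right) \left(-18\right) = \left(-138\right) \left(-18\right) = 2484$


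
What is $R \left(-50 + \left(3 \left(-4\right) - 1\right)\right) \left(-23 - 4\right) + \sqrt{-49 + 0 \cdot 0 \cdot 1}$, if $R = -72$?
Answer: $-122472 + 7 i \approx -1.2247 \cdot 10^{5} + 7.0 i$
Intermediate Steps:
$R \left(-50 + \left(3 \left(-4\right) - 1\right)\right) \left(-23 - 4\right) + \sqrt{-49 + 0 \cdot 0 \cdot 1} = - 72 \left(-50 + \left(3 \left(-4\right) - 1\right)\right) \left(-23 - 4\right) + \sqrt{-49 + 0 \cdot 0 \cdot 1} = - 72 \left(-50 - 13\right) \left(-27\right) + \sqrt{-49 + 0 \cdot 1} = - 72 \left(-50 - 13\right) \left(-27\right) + \sqrt{-49 + 0} = - 72 \left(\left(-63\right) \left(-27\right)\right) + \sqrt{-49} = \left(-72\right) 1701 + 7 i = -122472 + 7 i$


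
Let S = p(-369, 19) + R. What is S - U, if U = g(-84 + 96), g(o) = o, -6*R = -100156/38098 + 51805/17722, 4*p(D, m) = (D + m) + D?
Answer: -64748746503/337586378 ≈ -191.80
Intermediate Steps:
p(D, m) = D/2 + m/4 (p(D, m) = ((D + m) + D)/4 = (m + 2*D)/4 = D/2 + m/4)
R = -33117043/675172756 (R = -(-100156/38098 + 51805/17722)/6 = -(-100156*1/38098 + 51805*(1/17722))/6 = -(-50078/19049 + 51805/17722)/6 = -⅙*99351129/337586378 = -33117043/675172756 ≈ -0.049050)
U = 12 (U = -84 + 96 = 12)
S = -60697709967/337586378 (S = ((½)*(-369) + (¼)*19) - 33117043/675172756 = (-369/2 + 19/4) - 33117043/675172756 = -719/4 - 33117043/675172756 = -60697709967/337586378 ≈ -179.80)
S - U = -60697709967/337586378 - 1*12 = -60697709967/337586378 - 12 = -64748746503/337586378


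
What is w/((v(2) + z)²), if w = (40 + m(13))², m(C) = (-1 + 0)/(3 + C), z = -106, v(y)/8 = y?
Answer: 5041/25600 ≈ 0.19691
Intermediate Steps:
v(y) = 8*y
m(C) = -1/(3 + C)
w = 408321/256 (w = (40 - 1/(3 + 13))² = (40 - 1/16)² = (639/16)² = 408321/256 ≈ 1595.0)
w/((v(2) + z)²) = 408321/(256*((8*2 - 106)²)) = 408321/(256*((16 - 106)²)) = 408321/(256*((-90)²)) = (408321/256)/8100 = (408321/256)*(1/8100) = 5041/25600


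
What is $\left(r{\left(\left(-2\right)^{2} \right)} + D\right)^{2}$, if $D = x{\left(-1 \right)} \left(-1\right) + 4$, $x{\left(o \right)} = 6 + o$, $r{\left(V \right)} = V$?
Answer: $9$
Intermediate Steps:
$D = -1$ ($D = \left(6 - 1\right) \left(-1\right) + 4 = 5 \left(-1\right) + 4 = -5 + 4 = -1$)
$\left(r{\left(\left(-2\right)^{2} \right)} + D\right)^{2} = \left(\left(-2\right)^{2} - 1\right)^{2} = \left(4 - 1\right)^{2} = 3^{2} = 9$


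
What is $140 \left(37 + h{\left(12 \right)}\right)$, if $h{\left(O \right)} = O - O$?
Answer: $5180$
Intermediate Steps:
$h{\left(O \right)} = 0$
$140 \left(37 + h{\left(12 \right)}\right) = 140 \left(37 + 0\right) = 140 \cdot 37 = 5180$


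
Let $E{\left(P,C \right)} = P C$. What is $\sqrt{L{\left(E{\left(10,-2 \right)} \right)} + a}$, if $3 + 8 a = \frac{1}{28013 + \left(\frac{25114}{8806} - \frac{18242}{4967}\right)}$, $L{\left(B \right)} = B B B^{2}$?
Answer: $\frac{\sqrt{240191946366134843605545568049}}{1225235970412} \approx 400.0$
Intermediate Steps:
$E{\left(P,C \right)} = C P$
$L{\left(B \right)} = B^{4}$ ($L{\left(B \right)} = B^{2} B^{2} = B^{4}$)
$a = - \frac{1837832085917}{4900943881648}$ ($a = - \frac{3}{8} + \frac{1}{8 \left(28013 + \left(\frac{25114}{8806} - \frac{18242}{4967}\right)\right)} = - \frac{3}{8} + \frac{1}{8 \left(28013 + \left(25114 \cdot \frac{1}{8806} - \frac{18242}{4967}\right)\right)} = - \frac{3}{8} + \frac{1}{8 \left(28013 + \left(\frac{12557}{4403} - \frac{18242}{4967}\right)\right)} = - \frac{3}{8} + \frac{1}{8 \left(28013 - \frac{17948907}{21869701}\right)} = - \frac{3}{8} + \frac{1}{8 \cdot \frac{612617985206}{21869701}} = - \frac{3}{8} + \frac{1}{8} \cdot \frac{21869701}{612617985206} = - \frac{3}{8} + \frac{21869701}{4900943881648} = - \frac{1837832085917}{4900943881648} \approx -0.375$)
$\sqrt{L{\left(E{\left(10,-2 \right)} \right)} + a} = \sqrt{\left(\left(-2\right) 10\right)^{4} - \frac{1837832085917}{4900943881648}} = \sqrt{\left(-20\right)^{4} - \frac{1837832085917}{4900943881648}} = \sqrt{160000 - \frac{1837832085917}{4900943881648}} = \sqrt{\frac{784149183231594083}{4900943881648}} = \frac{\sqrt{240191946366134843605545568049}}{1225235970412}$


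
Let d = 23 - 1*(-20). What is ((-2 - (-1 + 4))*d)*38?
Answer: -8170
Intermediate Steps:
d = 43 (d = 23 + 20 = 43)
((-2 - (-1 + 4))*d)*38 = ((-2 - (-1 + 4))*43)*38 = ((-2 - 1*3)*43)*38 = ((-2 - 3)*43)*38 = -5*43*38 = -215*38 = -8170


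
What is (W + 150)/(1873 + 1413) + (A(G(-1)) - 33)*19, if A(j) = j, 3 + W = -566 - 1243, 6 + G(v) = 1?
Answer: -1187077/1643 ≈ -722.51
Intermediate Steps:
G(v) = -5 (G(v) = -6 + 1 = -5)
W = -1812 (W = -3 + (-566 - 1243) = -3 - 1809 = -1812)
(W + 150)/(1873 + 1413) + (A(G(-1)) - 33)*19 = (-1812 + 150)/(1873 + 1413) + (-5 - 33)*19 = -1662/3286 - 38*19 = -1662*1/3286 - 722 = -831/1643 - 722 = -1187077/1643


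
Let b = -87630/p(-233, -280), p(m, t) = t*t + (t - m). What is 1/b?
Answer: -78353/87630 ≈ -0.89413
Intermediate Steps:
p(m, t) = t + t² - m (p(m, t) = t² + (t - m) = t + t² - m)
b = -87630/78353 (b = -87630/(-280 + (-280)² - 1*(-233)) = -87630/(-280 + 78400 + 233) = -87630/78353 ≈ -1.1184)
1/b = 1/(-87630/78353) = -78353/87630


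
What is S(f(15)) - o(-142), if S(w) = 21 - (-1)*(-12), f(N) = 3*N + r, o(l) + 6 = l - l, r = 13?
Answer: 15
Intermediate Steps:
o(l) = -6 (o(l) = -6 + (l - l) = -6 + 0 = -6)
f(N) = 13 + 3*N (f(N) = 3*N + 13 = 13 + 3*N)
S(w) = 9 (S(w) = 21 - 1*12 = 21 - 12 = 9)
S(f(15)) - o(-142) = 9 - 1*(-6) = 9 + 6 = 15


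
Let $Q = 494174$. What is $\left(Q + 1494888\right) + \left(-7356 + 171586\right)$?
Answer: $2153292$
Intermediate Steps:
$\left(Q + 1494888\right) + \left(-7356 + 171586\right) = \left(494174 + 1494888\right) + \left(-7356 + 171586\right) = 1989062 + 164230 = 2153292$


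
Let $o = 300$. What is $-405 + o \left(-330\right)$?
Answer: $-99405$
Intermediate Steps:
$-405 + o \left(-330\right) = -405 + 300 \left(-330\right) = -405 - 99000 = -99405$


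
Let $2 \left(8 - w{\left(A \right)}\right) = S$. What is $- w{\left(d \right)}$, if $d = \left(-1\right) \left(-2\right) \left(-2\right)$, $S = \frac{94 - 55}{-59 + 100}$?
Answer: $- \frac{617}{82} \approx -7.5244$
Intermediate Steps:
$S = \frac{39}{41} \approx 0.95122$
$d = -4$ ($d = 2 \left(-2\right) = -4$)
$w{\left(A \right)} = \frac{617}{82}$ ($w{\left(A \right)} = 8 - \frac{39}{82} = \frac{617}{82}$)
$- w{\left(d \right)} = \left(-1\right) \frac{617}{82} = - \frac{617}{82}$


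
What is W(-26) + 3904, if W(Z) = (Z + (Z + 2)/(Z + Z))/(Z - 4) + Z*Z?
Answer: 893266/195 ≈ 4580.9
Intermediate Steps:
W(Z) = Z² + (Z + (2 + Z)/(2*Z))/(-4 + Z) (W(Z) = (Z + (2 + Z)/((2*Z)))/(-4 + Z) + Z² = (Z + (2 + Z)*(1/(2*Z)))/(-4 + Z) + Z² = (Z + (2 + Z)/(2*Z))/(-4 + Z) + Z² = Z² + (Z + (2 + Z)/(2*Z))/(-4 + Z))
W(-26) + 3904 = (1 + (-26)² + (-26)⁴ + (½)*(-26) - 4*(-26)³)/((-26)*(-4 - 26)) + 3904 = -1/26*(1 + 676 + 456976 - 13 - 4*(-17576))/(-30) + 3904 = -1/26*(-1/30)*(1 + 676 + 456976 - 13 + 70304) + 3904 = -1/26*(-1/30)*527944 + 3904 = 131986/195 + 3904 = 893266/195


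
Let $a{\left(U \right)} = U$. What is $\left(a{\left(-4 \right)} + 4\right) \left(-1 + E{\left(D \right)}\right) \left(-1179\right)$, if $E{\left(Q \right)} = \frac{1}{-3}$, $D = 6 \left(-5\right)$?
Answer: $0$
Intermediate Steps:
$D = -30$
$E{\left(Q \right)} = - \frac{1}{3}$
$\left(a{\left(-4 \right)} + 4\right) \left(-1 + E{\left(D \right)}\right) \left(-1179\right) = \left(-4 + 4\right) \left(-1 - \frac{1}{3}\right) \left(-1179\right) = 0 \left(- \frac{4}{3}\right) \left(-1179\right) = 0 \left(-1179\right) = 0$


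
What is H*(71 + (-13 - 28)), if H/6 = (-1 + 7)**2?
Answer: 6480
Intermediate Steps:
H = 216 (H = 6*(-1 + 7)**2 = 6*6**2 = 6*36 = 216)
H*(71 + (-13 - 28)) = 216*(71 + (-13 - 28)) = 216*(71 - 41) = 216*30 = 6480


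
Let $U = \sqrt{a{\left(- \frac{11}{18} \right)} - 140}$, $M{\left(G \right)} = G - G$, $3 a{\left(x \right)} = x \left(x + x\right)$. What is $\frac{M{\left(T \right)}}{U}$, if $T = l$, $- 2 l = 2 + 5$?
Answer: $0$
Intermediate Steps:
$l = - \frac{7}{2}$ ($l = - \frac{2 + 5}{2} = \left(- \frac{1}{2}\right) 7 = - \frac{7}{2} \approx -3.5$)
$a{\left(x \right)} = \frac{2 x^{2}}{3}$ ($a{\left(x \right)} = \frac{x \left(x + x\right)}{3} = \frac{x 2 x}{3} = \frac{2 x^{2}}{3}$)
$T = - \frac{7}{2} \approx -3.5$
$M{\left(G \right)} = 0$
$U = \frac{i \sqrt{407514}}{54}$ ($U = \sqrt{\frac{2 \left(- \frac{11}{18}\right)^{2}}{3} - 140} = \sqrt{\frac{2}{3} \cdot \frac{121}{324} - 140} = \sqrt{\frac{121}{486} - 140} = \sqrt{- \frac{67919}{486}} = \frac{i \sqrt{407514}}{54} \approx 11.822 i$)
$\frac{M{\left(T \right)}}{U} = \frac{0}{\frac{1}{54} i \sqrt{407514}} = 0 \left(- \frac{9 i \sqrt{407514}}{67919}\right) = 0$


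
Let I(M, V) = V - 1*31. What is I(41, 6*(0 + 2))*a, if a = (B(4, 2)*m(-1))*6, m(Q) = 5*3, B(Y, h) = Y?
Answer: -6840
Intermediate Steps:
I(M, V) = -31 + V (I(M, V) = V - 31 = -31 + V)
m(Q) = 15
a = 360 (a = (4*15)*6 = 60*6 = 360)
I(41, 6*(0 + 2))*a = (-31 + 6*(0 + 2))*360 = (-31 + 6*2)*360 = (-31 + 12)*360 = -19*360 = -6840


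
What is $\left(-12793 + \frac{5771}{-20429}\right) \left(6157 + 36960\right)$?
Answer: $- \frac{11268799038256}{20429} \approx -5.5161 \cdot 10^{8}$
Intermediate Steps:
$\left(-12793 + \frac{5771}{-20429}\right) \left(6157 + 36960\right) = \left(-12793 + 5771 \left(- \frac{1}{20429}\right)\right) 43117 = \left(-12793 - \frac{5771}{20429}\right) 43117 = \left(- \frac{261353968}{20429}\right) 43117 = - \frac{11268799038256}{20429}$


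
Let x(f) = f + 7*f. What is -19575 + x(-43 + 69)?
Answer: -19367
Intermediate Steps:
x(f) = 8*f
-19575 + x(-43 + 69) = -19575 + 8*(-43 + 69) = -19575 + 8*26 = -19575 + 208 = -19367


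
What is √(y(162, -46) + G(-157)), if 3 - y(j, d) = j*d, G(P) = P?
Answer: √7298 ≈ 85.428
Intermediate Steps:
y(j, d) = 3 - d*j (y(j, d) = 3 - j*d = 3 - d*j)
√(y(162, -46) + G(-157)) = √((3 - 1*(-46)*162) - 157) = √((3 + 7452) - 157) = √(7455 - 157) = √7298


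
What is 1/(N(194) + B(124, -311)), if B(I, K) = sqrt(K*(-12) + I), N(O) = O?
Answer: 97/16890 - sqrt(241)/8445 ≈ 0.0039048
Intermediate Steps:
B(I, K) = sqrt(I - 12*K) (B(I, K) = sqrt(-12*K + I) = sqrt(I - 12*K))
1/(N(194) + B(124, -311)) = 1/(194 + sqrt(124 - 12*(-311))) = 1/(194 + sqrt(124 + 3732)) = 1/(194 + sqrt(3856)) = 1/(194 + 4*sqrt(241))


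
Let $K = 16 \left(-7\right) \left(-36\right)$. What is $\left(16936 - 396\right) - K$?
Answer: $12508$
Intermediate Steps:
$K = 4032$ ($K = \left(-112\right) \left(-36\right) = 4032$)
$\left(16936 - 396\right) - K = \left(16936 - 396\right) - 4032 = 16540 - 4032 = 12508$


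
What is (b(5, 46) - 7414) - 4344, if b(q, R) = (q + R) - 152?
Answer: -11859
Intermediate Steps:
b(q, R) = -152 + R + q (b(q, R) = (R + q) - 152 = -152 + R + q)
(b(5, 46) - 7414) - 4344 = ((-152 + 46 + 5) - 7414) - 4344 = (-101 - 7414) - 4344 = -7515 - 4344 = -11859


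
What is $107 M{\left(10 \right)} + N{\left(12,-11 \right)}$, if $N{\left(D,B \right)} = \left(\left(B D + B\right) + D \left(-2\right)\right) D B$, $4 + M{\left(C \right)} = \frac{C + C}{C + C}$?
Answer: $21723$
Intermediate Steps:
$M{\left(C \right)} = -3$ ($M{\left(C \right)} = -4 + \frac{C + C}{C + C} = -4 + \frac{2 C}{2 C} = -4 + 2 C \frac{1}{2 C} = -4 + 1 = -3$)
$N{\left(D,B \right)} = B D \left(B - 2 D + B D\right)$ ($N{\left(D,B \right)} = \left(\left(B + B D\right) - 2 D\right) D B = \left(B - 2 D + B D\right) D B = D \left(B - 2 D + B D\right) B = B D \left(B - 2 D + B D\right)$)
$107 M{\left(10 \right)} + N{\left(12,-11 \right)} = 107 \left(-3\right) - 132 \left(-11 - 24 - 132\right) = -321 - 132 \left(-11 - 24 - 132\right) = -321 - 132 \left(-167\right) = -321 + 22044 = 21723$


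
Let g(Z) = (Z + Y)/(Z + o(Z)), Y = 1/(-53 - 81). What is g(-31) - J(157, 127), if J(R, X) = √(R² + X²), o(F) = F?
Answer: 4155/8308 - √40778 ≈ -201.44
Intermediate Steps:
Y = -1/134 (Y = 1/(-134) = -1/134 ≈ -0.0074627)
g(Z) = (-1/134 + Z)/(2*Z) (g(Z) = (Z - 1/134)/(Z + Z) = (-1/134 + Z)/((2*Z)) = (-1/134 + Z)*(1/(2*Z)) = (-1/134 + Z)/(2*Z))
g(-31) - J(157, 127) = (1/268)*(-1 + 134*(-31))/(-31) - √(157² + 127²) = (1/268)*(-1/31)*(-1 - 4154) - √(24649 + 16129) = (1/268)*(-1/31)*(-4155) - √40778 = 4155/8308 - √40778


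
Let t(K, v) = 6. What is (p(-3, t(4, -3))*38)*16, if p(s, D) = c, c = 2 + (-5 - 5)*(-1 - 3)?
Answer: 25536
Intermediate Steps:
c = 42 (c = 2 - 10*(-4) = 2 + 40 = 42)
p(s, D) = 42
(p(-3, t(4, -3))*38)*16 = (42*38)*16 = 1596*16 = 25536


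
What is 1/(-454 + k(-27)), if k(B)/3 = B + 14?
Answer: -1/493 ≈ -0.0020284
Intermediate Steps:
k(B) = 42 + 3*B (k(B) = 3*(B + 14) = 3*(14 + B) = 42 + 3*B)
1/(-454 + k(-27)) = 1/(-454 + (42 + 3*(-27))) = 1/(-454 + (42 - 81)) = 1/(-454 - 39) = 1/(-493) = -1/493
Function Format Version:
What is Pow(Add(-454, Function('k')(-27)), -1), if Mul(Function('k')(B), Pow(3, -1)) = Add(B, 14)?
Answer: Rational(-1, 493) ≈ -0.0020284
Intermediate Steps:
Function('k')(B) = Add(42, Mul(3, B)) (Function('k')(B) = Mul(3, Add(B, 14)) = Mul(3, Add(14, B)) = Add(42, Mul(3, B)))
Pow(Add(-454, Function('k')(-27)), -1) = Pow(Add(-454, Add(42, Mul(3, -27))), -1) = Pow(Add(-454, Add(42, -81)), -1) = Pow(Add(-454, -39), -1) = Pow(-493, -1) = Rational(-1, 493)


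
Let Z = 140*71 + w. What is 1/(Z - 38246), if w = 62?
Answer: -1/28244 ≈ -3.5406e-5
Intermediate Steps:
Z = 10002 (Z = 140*71 + 62 = 9940 + 62 = 10002)
1/(Z - 38246) = 1/(10002 - 38246) = 1/(-28244) = -1/28244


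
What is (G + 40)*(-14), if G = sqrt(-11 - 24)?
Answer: -560 - 14*I*sqrt(35) ≈ -560.0 - 82.825*I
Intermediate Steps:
G = I*sqrt(35) (G = sqrt(-35) = I*sqrt(35) ≈ 5.9161*I)
(G + 40)*(-14) = (I*sqrt(35) + 40)*(-14) = (40 + I*sqrt(35))*(-14) = -560 - 14*I*sqrt(35)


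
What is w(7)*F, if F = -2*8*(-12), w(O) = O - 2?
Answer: 960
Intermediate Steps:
w(O) = -2 + O
F = 192 (F = -16*(-12) = 192)
w(7)*F = (-2 + 7)*192 = 5*192 = 960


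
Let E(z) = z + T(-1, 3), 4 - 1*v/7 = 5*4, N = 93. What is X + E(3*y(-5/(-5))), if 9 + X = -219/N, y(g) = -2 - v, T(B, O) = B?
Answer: 9847/31 ≈ 317.65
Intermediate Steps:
v = -112 (v = 28 - 35*4 = 28 - 7*20 = 28 - 140 = -112)
y(g) = 110 (y(g) = -2 - 1*(-112) = -2 + 112 = 110)
E(z) = -1 + z (E(z) = z - 1 = -1 + z)
X = -352/31 (X = -9 - 219/93 = -9 - 219*1/93 = -9 - 73/31 = -352/31 ≈ -11.355)
X + E(3*y(-5/(-5))) = -352/31 + (-1 + 3*110) = -352/31 + (-1 + 330) = -352/31 + 329 = 9847/31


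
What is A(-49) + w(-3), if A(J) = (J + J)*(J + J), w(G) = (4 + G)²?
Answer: 9605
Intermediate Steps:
A(J) = 4*J² (A(J) = (2*J)*(2*J) = 4*J²)
A(-49) + w(-3) = 4*(-49)² + (4 - 3)² = 4*2401 + 1² = 9604 + 1 = 9605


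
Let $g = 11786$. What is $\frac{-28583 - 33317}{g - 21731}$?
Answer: $\frac{12380}{1989} \approx 6.2242$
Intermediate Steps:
$\frac{-28583 - 33317}{g - 21731} = \frac{-28583 - 33317}{11786 - 21731} = - \frac{61900}{-9945} = \left(-61900\right) \left(- \frac{1}{9945}\right) = \frac{12380}{1989}$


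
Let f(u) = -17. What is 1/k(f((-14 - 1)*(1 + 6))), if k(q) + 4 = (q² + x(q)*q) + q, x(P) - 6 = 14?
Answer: -1/72 ≈ -0.013889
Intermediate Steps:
x(P) = 20 (x(P) = 6 + 14 = 20)
k(q) = -4 + q² + 21*q (k(q) = -4 + ((q² + 20*q) + q) = -4 + (q² + 21*q) = -4 + q² + 21*q)
1/k(f((-14 - 1)*(1 + 6))) = 1/(-4 + (-17)² + 21*(-17)) = 1/(-4 + 289 - 357) = 1/(-72) = -1/72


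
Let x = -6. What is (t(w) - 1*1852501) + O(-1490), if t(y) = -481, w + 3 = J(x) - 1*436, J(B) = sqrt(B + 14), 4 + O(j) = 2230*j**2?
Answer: 4948970014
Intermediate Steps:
O(j) = -4 + 2230*j**2
J(B) = sqrt(14 + B)
w = -439 + 2*sqrt(2) (w = -3 + (sqrt(14 - 6) - 1*436) = -3 + (sqrt(8) - 436) = -3 + (2*sqrt(2) - 436) = -3 + (-436 + 2*sqrt(2)) = -439 + 2*sqrt(2) ≈ -436.17)
(t(w) - 1*1852501) + O(-1490) = (-481 - 1*1852501) + (-4 + 2230*(-1490)**2) = (-481 - 1852501) + (-4 + 2230*2220100) = -1852982 + (-4 + 4950823000) = -1852982 + 4950822996 = 4948970014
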